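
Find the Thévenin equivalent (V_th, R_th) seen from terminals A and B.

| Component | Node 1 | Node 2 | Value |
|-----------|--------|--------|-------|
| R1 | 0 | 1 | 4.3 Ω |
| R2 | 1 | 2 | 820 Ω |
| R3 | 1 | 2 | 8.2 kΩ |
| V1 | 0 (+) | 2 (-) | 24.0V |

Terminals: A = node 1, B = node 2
Step 1 — V_th is the open-circuit voltage V_A - V_B (nothing connected across the terminals).
Nodal analysis, taking node 2 as the 0 V reference.
Source V1 fixes V_0 = 24 V.
KCL at each unknown node (sum of currents leaving = 0; resistances in Ω):
  Node 1: (V_1 - 24)/4.3 + (V_1 - 0)/820 + (V_1 - 0)/8200 = 0
Collecting terms: 0.2339 × V_1 = 5.581  =>  V_1 = 23.86 V
V_th = V_1 - V_2 = 23.86 - 0 = 23.86 V
Step 2 — R_th: zero the source — replace V1 by a short circuit (node 2 merges into node 0) — and find the resistance seen between A (node 1) and B (node 0).
Reduce the network between node 1 (A) and node 0 (B) by series/parallel combination:
  Rp1 = R1 ‖ R2 ‖ R3 (parallel, all between nodes 0 and 1) = 1/(1/4.3 + 1/820 + 1/8200) = 4.275 Ω
R_th = 4.275 Ω

Final answer: V_th = 23.86 V, R_th = 4.275 Ω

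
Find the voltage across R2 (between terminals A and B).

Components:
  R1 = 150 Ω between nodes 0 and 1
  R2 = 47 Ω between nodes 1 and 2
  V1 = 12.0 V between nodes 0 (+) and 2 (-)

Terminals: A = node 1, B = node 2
R1 and R2 are in series across V1 (node 0 → node 1 → node 2), and the output A–B is taken across R2, so this is a voltage divider.
Series current: I = V1/(R1 + R2) = 12/(150 + 47) = 12/197 = 0.06091 A
V_R2 = I × R2 = V1 × R2/(R1 + R2) = 12 × 47/197 = 2.863 V

Final answer: 2.863 V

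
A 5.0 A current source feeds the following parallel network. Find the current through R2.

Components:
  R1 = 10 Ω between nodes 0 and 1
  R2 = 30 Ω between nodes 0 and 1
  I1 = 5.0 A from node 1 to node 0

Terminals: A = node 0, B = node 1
All resistors sit directly between nodes 0 and 1, so they are in parallel and share one voltage V; the full source current 5 A splits among them.
1/R_par = 1/10 + 1/30 = 0.1333 S  =>  R_par = 7.5 Ω
V = I × R_par = 5 × 7.5 = 37.5 V
I_R2 = V/R2 = 37.5/30 = 1.25 A

Final answer: 1.25 A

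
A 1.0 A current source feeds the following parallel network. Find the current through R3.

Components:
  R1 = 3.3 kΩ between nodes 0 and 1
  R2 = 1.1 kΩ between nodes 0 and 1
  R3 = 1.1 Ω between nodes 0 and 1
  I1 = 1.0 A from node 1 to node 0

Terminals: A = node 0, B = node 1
All resistors sit directly between nodes 0 and 1, so they are in parallel and share one voltage V; the full source current 1 A splits among them.
1/R_par = 1/3300 + 1/1100 + 1/1.1 = 0.9103 S  =>  R_par = 1.099 Ω
V = I × R_par = 1 × 1.099 = 1.099 V
I_R3 = V/R3 = 1.099/1.1 = 0.9987 A

Final answer: 0.9987 A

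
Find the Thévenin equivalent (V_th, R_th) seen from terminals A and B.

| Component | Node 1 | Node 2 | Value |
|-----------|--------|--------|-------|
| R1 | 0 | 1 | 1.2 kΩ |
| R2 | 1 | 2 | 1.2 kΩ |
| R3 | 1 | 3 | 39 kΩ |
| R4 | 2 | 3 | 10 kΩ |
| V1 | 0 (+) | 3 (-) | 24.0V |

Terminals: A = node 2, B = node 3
Step 1 — V_th is the open-circuit voltage V_A - V_B (nothing connected across the terminals).
Nodal analysis, taking node 3 as the 0 V reference.
Source V1 fixes V_0 = 24 V.
KCL at each unknown node (sum of currents leaving = 0; resistances in Ω):
  Node 1: (V_1 - 24)/1200 + (V_1 - V_2)/1200 + (V_1 - 0)/39000 = 0
  Node 2: (V_2 - V_1)/1200 + (V_2 - 0)/10000 = 0
Collecting terms (coefficients in siemens):
  0.001692·V_1 - 0.0008333·V_2 = 0.02
  0.0009333·V_2 - 0.0008333·V_1 = 0
Determinant D = (0.001692)(0.0009333) - (-0.0008333)(-0.0008333) = 0.000000885
V_1 = [(0.02)(0.0009333) - (-0.0008333)(0)]/D = 21.09 V
V_2 = [(0.001692)(0) - (0.02)(-0.0008333)]/D = 18.83 V
V_th = V_2 - V_3 = 18.83 - 0 = 18.83 V
Step 2 — R_th: zero the source — replace V1 by a short circuit (node 3 merges into node 0) — and find the resistance seen between A (node 2) and B (node 0).
Reduce the network between node 2 (A) and node 0 (B) by series/parallel combination:
  Rp1 = R1 ‖ R3 (parallel, both between nodes 0 and 1) = 1/(1/1200 + 1/39000) = 1164 Ω
  Rs1 = R2 + Rp1 (series, joined only at node 1) = 1200 + 1164 = 2364 Ω
  Rp2 = R4 ‖ Rs1 (parallel, both between nodes 0 and 2) = 1/(1/10000 + 1/2364) = 1912 Ω
R_th = 1.912 kΩ

Final answer: V_th = 18.83 V, R_th = 1.912 kΩ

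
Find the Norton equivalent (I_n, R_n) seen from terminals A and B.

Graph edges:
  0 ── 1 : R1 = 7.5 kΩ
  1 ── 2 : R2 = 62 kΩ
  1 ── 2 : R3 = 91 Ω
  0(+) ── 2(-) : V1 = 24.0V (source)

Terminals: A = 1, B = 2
Find the Thévenin equivalent first; then I_n = V_th/R_th and R_n = R_th.
Step 1 — V_th is the open-circuit voltage V_A - V_B (nothing connected across the terminals).
Nodal analysis, taking node 2 as the 0 V reference.
Source V1 fixes V_0 = 24 V.
KCL at each unknown node (sum of currents leaving = 0; resistances in Ω):
  Node 1: (V_1 - 24)/7500 + (V_1 - 0)/62000 + (V_1 - 0)/91 = 0
Collecting terms: 0.01114 × V_1 = 0.0032  =>  V_1 = 0.2873 V
V_th = V_1 - V_2 = 0.2873 - 0 = 0.2873 V
Step 2 — R_th: zero the source — replace V1 by a short circuit (node 2 merges into node 0) — and find the resistance seen between A (node 1) and B (node 0).
Reduce the network between node 1 (A) and node 0 (B) by series/parallel combination:
  Rp1 = R1 ‖ R2 ‖ R3 (parallel, all between nodes 0 and 1) = 1/(1/7500 + 1/62000 + 1/91) = 89.78 Ω
R_th = 89.78 Ω
I_n = V_th/R_th = 0.2873/89.78 = 0.0032 A, and R_n = R_th = 89.78 Ω

Final answer: I_n = 0.0032 A, R_n = 89.78 Ω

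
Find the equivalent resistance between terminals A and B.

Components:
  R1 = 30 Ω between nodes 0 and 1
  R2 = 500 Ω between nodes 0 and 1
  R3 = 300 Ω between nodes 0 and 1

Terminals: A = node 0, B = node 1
Reduce the network between node 0 (A) and node 1 (B) by series/parallel combination:
  Rp1 = R1 ‖ R2 ‖ R3 (parallel, all between nodes 0 and 1) = 1/(1/30 + 1/500 + 1/300) = 25.86 Ω
R_eq = 25.86 Ω

Final answer: 25.86 Ω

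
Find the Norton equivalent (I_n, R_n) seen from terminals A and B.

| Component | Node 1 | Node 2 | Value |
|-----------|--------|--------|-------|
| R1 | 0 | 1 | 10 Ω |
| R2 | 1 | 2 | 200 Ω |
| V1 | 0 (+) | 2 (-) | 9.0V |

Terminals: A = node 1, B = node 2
Find the Thévenin equivalent first; then I_n = V_th/R_th and R_n = R_th.
Step 1 — V_th is the open-circuit voltage V_A - V_B (nothing connected across the terminals).
Nodal analysis, taking node 2 as the 0 V reference.
Source V1 fixes V_0 = 9 V.
KCL at each unknown node (sum of currents leaving = 0; resistances in Ω):
  Node 1: (V_1 - 9)/10 + (V_1 - 0)/200 = 0
Collecting terms: 0.105 × V_1 = 0.9  =>  V_1 = 8.571 V
V_th = V_1 - V_2 = 8.571 - 0 = 8.571 V
Step 2 — R_th: zero the source — replace V1 by a short circuit (node 2 merges into node 0) — and find the resistance seen between A (node 1) and B (node 0).
Reduce the network between node 1 (A) and node 0 (B) by series/parallel combination:
  Rp1 = R1 ‖ R2 (parallel, both between nodes 0 and 1) = 1/(1/10 + 1/200) = 9.524 Ω
R_th = 9.524 Ω
I_n = V_th/R_th = 8.571/9.524 = 0.9 A, and R_n = R_th = 9.524 Ω

Final answer: I_n = 0.9 A, R_n = 9.524 Ω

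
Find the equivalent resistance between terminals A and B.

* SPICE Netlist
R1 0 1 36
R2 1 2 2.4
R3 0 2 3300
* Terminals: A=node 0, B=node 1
Reduce the network between node 0 (A) and node 1 (B) by series/parallel combination:
  Rs1 = R3 + R2 (series, joined only at node 2) = 3300 + 2.4 = 3302 Ω
  Rp1 = R1 ‖ Rs1 (parallel, both between nodes 0 and 1) = 1/(1/36 + 1/3302) = 35.61 Ω
R_eq = 35.61 Ω

Final answer: 35.61 Ω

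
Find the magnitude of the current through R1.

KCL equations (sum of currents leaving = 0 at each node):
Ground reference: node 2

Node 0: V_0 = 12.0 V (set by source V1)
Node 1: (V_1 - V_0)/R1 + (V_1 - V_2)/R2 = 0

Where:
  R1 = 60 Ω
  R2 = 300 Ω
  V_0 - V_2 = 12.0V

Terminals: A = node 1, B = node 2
Nodal analysis, taking node 2 as the 0 V reference.
Source V1 fixes V_0 = 12 V.
KCL at each unknown node (sum of currents leaving = 0; resistances in Ω):
  Node 1: (V_1 - 12)/60 + (V_1 - 0)/300 = 0
Collecting terms: 0.02 × V_1 = 0.2  =>  V_1 = 10 V
I_R1 = (V_0 - V_1)/R1 = (12 - 10)/60 = 0.03333 A
|I_R1| = 0.03333 A

Final answer: |I_R1| = 0.03333 A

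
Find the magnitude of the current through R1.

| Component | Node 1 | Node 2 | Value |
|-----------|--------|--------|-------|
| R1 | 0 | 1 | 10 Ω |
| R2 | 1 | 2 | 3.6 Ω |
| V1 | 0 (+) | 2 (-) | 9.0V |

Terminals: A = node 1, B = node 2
Nodal analysis, taking node 2 as the 0 V reference.
Source V1 fixes V_0 = 9 V.
KCL at each unknown node (sum of currents leaving = 0; resistances in Ω):
  Node 1: (V_1 - 9)/10 + (V_1 - 0)/3.6 = 0
Collecting terms: 0.3778 × V_1 = 0.9  =>  V_1 = 2.382 V
I_R1 = (V_0 - V_1)/R1 = (9 - 2.382)/10 = 0.6618 A
|I_R1| = 0.6618 A

Final answer: |I_R1| = 0.6618 A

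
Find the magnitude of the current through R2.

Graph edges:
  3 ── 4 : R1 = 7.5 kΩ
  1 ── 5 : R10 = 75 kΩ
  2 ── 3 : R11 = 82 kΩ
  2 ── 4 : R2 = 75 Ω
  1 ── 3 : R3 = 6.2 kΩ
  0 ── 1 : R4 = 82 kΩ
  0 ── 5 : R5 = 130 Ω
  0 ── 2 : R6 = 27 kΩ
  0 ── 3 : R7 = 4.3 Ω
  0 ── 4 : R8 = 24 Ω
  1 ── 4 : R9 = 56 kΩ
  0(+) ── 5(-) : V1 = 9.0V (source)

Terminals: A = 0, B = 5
Nodal analysis, taking node 5 as the 0 V reference.
Source V1 fixes V_0 = 9 V.
KCL at each unknown node (sum of currents leaving = 0; resistances in Ω):
  Node 1: (V_1 - V_3)/6200 + (V_1 - 9)/82000 + (V_1 - V_4)/56000 + (V_1 - 0)/75000 = 0
  Node 2: (V_2 - V_4)/75 + (V_2 - 9)/27000 + (V_2 - V_3)/82000 = 0
  Node 3: (V_3 - V_4)/7500 + (V_3 - V_1)/6200 + (V_3 - 9)/4.3 + (V_3 - V_2)/82000 = 0
  Node 4: (V_4 - V_3)/7500 + (V_4 - V_2)/75 + (V_4 - 9)/24 + (V_4 - V_1)/56000 = 0
Collecting terms (coefficients in siemens):
  0.0002047·V_1 - 0.0001613·V_3 - 0.00001786·V_4 = 0.0001098
  0.01338·V_2 - 0.0000122·V_3 - 0.01333·V_4 = 0.0003333
  0.2329·V_3 - 0.0001613·V_1 - 0.0000122·V_2 - 0.0001333·V_4 = 2.093
  0.05515·V_4 - 0.00001786·V_1 - 0.01333·V_2 - 0.0001333·V_3 = 0.375
Solving these 4 simultaneous equations (Gaussian elimination) gives:
  V_1 = 8.413 V, V_2 = 9 V, V_3 = 9 V, V_4 = 9 V
I_R2 = (V_2 - V_4)/R2 = (9 - 9)/75 = 0.000000007404 A
|I_R2| = 0.000000007404 A

Final answer: |I_R2| = 7.404e-09 A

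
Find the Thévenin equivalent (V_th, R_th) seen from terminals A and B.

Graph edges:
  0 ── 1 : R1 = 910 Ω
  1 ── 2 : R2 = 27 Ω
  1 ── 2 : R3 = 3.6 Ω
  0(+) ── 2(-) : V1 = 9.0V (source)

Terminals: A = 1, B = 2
Step 1 — V_th is the open-circuit voltage V_A - V_B (nothing connected across the terminals).
Nodal analysis, taking node 2 as the 0 V reference.
Source V1 fixes V_0 = 9 V.
KCL at each unknown node (sum of currents leaving = 0; resistances in Ω):
  Node 1: (V_1 - 9)/910 + (V_1 - 0)/27 + (V_1 - 0)/3.6 = 0
Collecting terms: 0.3159 × V_1 = 0.00989  =>  V_1 = 0.03131 V
V_th = V_1 - V_2 = 0.03131 - 0 = 0.03131 V
Step 2 — R_th: zero the source — replace V1 by a short circuit (node 2 merges into node 0) — and find the resistance seen between A (node 1) and B (node 0).
Reduce the network between node 1 (A) and node 0 (B) by series/parallel combination:
  Rp1 = R1 ‖ R2 ‖ R3 (parallel, all between nodes 0 and 1) = 1/(1/910 + 1/27 + 1/3.6) = 3.165 Ω
R_th = 3.165 Ω

Final answer: V_th = 0.03131 V, R_th = 3.165 Ω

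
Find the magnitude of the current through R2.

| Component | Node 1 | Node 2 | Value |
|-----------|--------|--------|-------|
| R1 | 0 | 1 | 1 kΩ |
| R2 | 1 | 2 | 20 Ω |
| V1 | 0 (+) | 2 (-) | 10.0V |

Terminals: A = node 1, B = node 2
Nodal analysis, taking node 2 as the 0 V reference.
Source V1 fixes V_0 = 10 V.
KCL at each unknown node (sum of currents leaving = 0; resistances in Ω):
  Node 1: (V_1 - 10)/1000 + (V_1 - 0)/20 = 0
Collecting terms: 0.051 × V_1 = 0.01  =>  V_1 = 0.1961 V
I_R2 = (V_1 - V_2)/R2 = (0.1961 - 0)/20 = 0.009804 A
|I_R2| = 0.009804 A

Final answer: |I_R2| = 0.009804 A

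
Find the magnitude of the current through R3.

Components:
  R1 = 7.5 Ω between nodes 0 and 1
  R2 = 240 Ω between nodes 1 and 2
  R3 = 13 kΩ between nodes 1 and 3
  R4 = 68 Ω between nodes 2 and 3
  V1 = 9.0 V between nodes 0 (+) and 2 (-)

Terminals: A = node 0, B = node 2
Nodal analysis, taking node 2 as the 0 V reference.
Source V1 fixes V_0 = 9 V.
KCL at each unknown node (sum of currents leaving = 0; resistances in Ω):
  Node 1: (V_1 - 9)/7.5 + (V_1 - 0)/240 + (V_1 - V_3)/13000 = 0
  Node 3: (V_3 - V_1)/13000 + (V_3 - 0)/68 = 0
Collecting terms (coefficients in siemens):
  0.1376·V_1 - 0.00007692·V_3 = 1.2
  0.01478·V_3 - 0.00007692·V_1 = 0
Determinant D = (0.1376)(0.01478) - (-0.00007692)(-0.00007692) = 0.002034
V_1 = [(1.2)(0.01478) - (-0.00007692)(0)]/D = 8.722 V
V_3 = [(0.1376)(0) - (1.2)(-0.00007692)]/D = 0.04539 V
I_R3 = (V_1 - V_3)/R3 = (8.722 - 0.04539)/13000 = 0.0006675 A
|I_R3| = 0.0006675 A

Final answer: |I_R3| = 0.0006675 A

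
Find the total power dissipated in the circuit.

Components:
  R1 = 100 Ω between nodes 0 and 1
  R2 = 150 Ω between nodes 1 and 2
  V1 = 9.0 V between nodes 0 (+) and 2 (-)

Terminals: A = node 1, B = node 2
Nodal analysis, taking node 2 as the 0 V reference.
Source V1 fixes V_0 = 9 V.
KCL at each unknown node (sum of currents leaving = 0; resistances in Ω):
  Node 1: (V_1 - 9)/100 + (V_1 - 0)/150 = 0
Collecting terms: 0.01667 × V_1 = 0.09  =>  V_1 = 5.4 V
Power in each resistor, P = (ΔV)²/R:
  P_R1 = (9 - 5.4)²/100 = 0.1296 W
  P_R2 = (5.4 - 0)²/150 = 0.1944 W
P_total = P_R1 + P_R2 = 0.324 W

Final answer: 0.324 W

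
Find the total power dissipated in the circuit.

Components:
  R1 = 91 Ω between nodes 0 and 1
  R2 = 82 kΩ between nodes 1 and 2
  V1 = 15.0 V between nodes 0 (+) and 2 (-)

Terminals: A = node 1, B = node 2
Nodal analysis, taking node 2 as the 0 V reference.
Source V1 fixes V_0 = 15 V.
KCL at each unknown node (sum of currents leaving = 0; resistances in Ω):
  Node 1: (V_1 - 15)/91 + (V_1 - 0)/82000 = 0
Collecting terms: 0.011 × V_1 = 0.1648  =>  V_1 = 14.98 V
Power in each resistor, P = (ΔV)²/R:
  P_R1 = (15 - 14.98)²/91 = 0.000003038 W
  P_R2 = (14.98 - 0)²/82000 = 0.002738 W
P_total = P_R1 + P_R2 = 0.002741 W

Final answer: 0.002741 W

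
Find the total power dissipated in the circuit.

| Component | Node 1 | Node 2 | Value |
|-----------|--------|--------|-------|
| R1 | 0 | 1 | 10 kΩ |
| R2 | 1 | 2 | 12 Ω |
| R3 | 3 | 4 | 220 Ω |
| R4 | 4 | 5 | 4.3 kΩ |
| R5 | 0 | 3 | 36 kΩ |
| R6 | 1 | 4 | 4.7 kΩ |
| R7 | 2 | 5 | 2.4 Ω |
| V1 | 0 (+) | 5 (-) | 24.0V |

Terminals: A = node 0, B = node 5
Nodal analysis, taking node 5 as the 0 V reference.
Source V1 fixes V_0 = 24 V.
KCL at each unknown node (sum of currents leaving = 0; resistances in Ω):
  Node 1: (V_1 - 24)/10000 + (V_1 - V_2)/12 + (V_1 - V_4)/4700 = 0
  Node 2: (V_2 - V_1)/12 + (V_2 - 0)/2.4 = 0
  Node 3: (V_3 - V_4)/220 + (V_3 - 24)/36000 = 0
  Node 4: (V_4 - V_3)/220 + (V_4 - 0)/4300 + (V_4 - V_1)/4700 = 0
Collecting terms (coefficients in siemens):
  0.08365·V_1 - 0.08333·V_2 - 0.0002128·V_4 = 0.0024
  0.5·V_2 - 0.08333·V_1 = 0
  0.004573·V_3 - 0.004545·V_4 = 0.0006667
  0.004991·V_4 - 0.0002128·V_1 - 0.004545·V_3 = 0
Solving these 4 simultaneous equations (Gaussian elimination) gives:
  V_1 = 0.03873 V, V_2 = 0.006455 V, V_3 = 1.556 V, V_4 = 1.419 V
Power in each resistor, P = (ΔV)²/R:
  P_R1 = (24 - 0.03873)²/10000 = 0.05741 W
  P_R2 = (0.03873 - 0.006455)²/12 = 0.00008681 W
  P_R3 = (1.556 - 1.419)²/220 = 0.00008551 W
  P_R4 = (1.419 - 0)²/4300 = 0.0004679 W
  P_R5 = (24 - 1.556)²/36000 = 0.01399 W
  P_R6 = (0.03873 - 1.419)²/4700 = 0.0004051 W
  P_R7 = (0.006455 - 0)²/2.4 = 0.00001736 W
P_total = P_R1 + P_R2 + P_R3 + P_R4 + P_R5 + P_R6 + P_R7 = 0.07247 W

Final answer: 0.07247 W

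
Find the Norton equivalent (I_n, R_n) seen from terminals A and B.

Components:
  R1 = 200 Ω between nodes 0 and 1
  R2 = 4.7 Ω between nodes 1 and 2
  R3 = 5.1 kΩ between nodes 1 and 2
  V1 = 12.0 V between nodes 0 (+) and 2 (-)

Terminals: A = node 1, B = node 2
Find the Thévenin equivalent first; then I_n = V_th/R_th and R_n = R_th.
Step 1 — V_th is the open-circuit voltage V_A - V_B (nothing connected across the terminals).
Nodal analysis, taking node 2 as the 0 V reference.
Source V1 fixes V_0 = 12 V.
KCL at each unknown node (sum of currents leaving = 0; resistances in Ω):
  Node 1: (V_1 - 12)/200 + (V_1 - 0)/4.7 + (V_1 - 0)/5100 = 0
Collecting terms: 0.218 × V_1 = 0.06  =>  V_1 = 0.2753 V
V_th = V_1 - V_2 = 0.2753 - 0 = 0.2753 V
Step 2 — R_th: zero the source — replace V1 by a short circuit (node 2 merges into node 0) — and find the resistance seen between A (node 1) and B (node 0).
Reduce the network between node 1 (A) and node 0 (B) by series/parallel combination:
  Rp1 = R1 ‖ R2 ‖ R3 (parallel, all between nodes 0 and 1) = 1/(1/200 + 1/4.7 + 1/5100) = 4.588 Ω
R_th = 4.588 Ω
I_n = V_th/R_th = 0.2753/4.588 = 0.06 A, and R_n = R_th = 4.588 Ω

Final answer: I_n = 0.06 A, R_n = 4.588 Ω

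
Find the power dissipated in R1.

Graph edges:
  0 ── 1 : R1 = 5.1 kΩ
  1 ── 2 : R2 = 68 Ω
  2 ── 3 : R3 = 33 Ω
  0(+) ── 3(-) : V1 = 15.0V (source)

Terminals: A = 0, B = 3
Nodal analysis, taking node 3 as the 0 V reference.
Source V1 fixes V_0 = 15 V.
KCL at each unknown node (sum of currents leaving = 0; resistances in Ω):
  Node 1: (V_1 - 15)/5100 + (V_1 - V_2)/68 = 0
  Node 2: (V_2 - V_1)/68 + (V_2 - 0)/33 = 0
Collecting terms (coefficients in siemens):
  0.0149·V_1 - 0.01471·V_2 = 0.002941
  0.04501·V_2 - 0.01471·V_1 = 0
Determinant D = (0.0149)(0.04501) - (-0.01471)(-0.01471) = 0.0004545
V_1 = [(0.002941)(0.04501) - (-0.01471)(0)]/D = 0.2913 V
V_2 = [(0.0149)(0) - (0.002941)(-0.01471)]/D = 0.09517 V
I_R1 = (V_0 - V_1)/R1 = (15 - 0.2913)/5100 = 0.002884 A
P_R1 = I_R1² × R1 = (0.002884)² × 5100 = 0.04242 W

Final answer: 0.04242 W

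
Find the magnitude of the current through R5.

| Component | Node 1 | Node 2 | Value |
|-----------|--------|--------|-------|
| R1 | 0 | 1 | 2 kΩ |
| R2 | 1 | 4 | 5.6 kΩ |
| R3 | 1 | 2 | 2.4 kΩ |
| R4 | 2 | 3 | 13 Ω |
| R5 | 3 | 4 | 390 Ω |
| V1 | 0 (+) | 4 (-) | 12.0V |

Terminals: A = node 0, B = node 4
Nodal analysis, taking node 4 as the 0 V reference.
Source V1 fixes V_0 = 12 V.
KCL at each unknown node (sum of currents leaving = 0; resistances in Ω):
  Node 1: (V_1 - 12)/2000 + (V_1 - 0)/5600 + (V_1 - V_2)/2400 = 0
  Node 2: (V_2 - V_1)/2400 + (V_2 - V_3)/13 = 0
  Node 3: (V_3 - V_2)/13 + (V_3 - 0)/390 = 0
Collecting terms (coefficients in siemens):
  0.001095·V_1 - 0.0004167·V_2 = 0.006
  0.07734·V_2 - 0.0004167·V_1 - 0.07692·V_3 = 0
  0.07949·V_3 - 0.07692·V_2 = 0
Solving these 3 simultaneous equations (Gaussian elimination) gives:
  V_1 = 5.795 V, V_2 = 0.8332 V, V_3 = 0.8063 V
I_R5 = (V_3 - V_4)/R5 = (0.8063 - 0)/390 = 0.002068 A
|I_R5| = 0.002068 A

Final answer: |I_R5| = 0.002068 A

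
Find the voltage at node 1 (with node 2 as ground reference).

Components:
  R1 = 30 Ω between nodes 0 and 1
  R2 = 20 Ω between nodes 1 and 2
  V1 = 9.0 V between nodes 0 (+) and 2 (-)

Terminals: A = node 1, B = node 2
Nodal analysis, taking node 2 as the 0 V reference.
Source V1 fixes V_0 = 9 V.
KCL at each unknown node (sum of currents leaving = 0; resistances in Ω):
  Node 1: (V_1 - 9)/30 + (V_1 - 0)/20 = 0
Collecting terms: 0.08333 × V_1 = 0.3  =>  V_1 = 3.6 V
The requested potential is V_1 = 3.6 V.

Final answer: V_1 = 3.6 V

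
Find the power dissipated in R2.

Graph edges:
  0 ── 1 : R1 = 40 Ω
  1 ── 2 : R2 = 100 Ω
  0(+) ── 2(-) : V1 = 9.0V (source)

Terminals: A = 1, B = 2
Nodal analysis, taking node 2 as the 0 V reference.
Source V1 fixes V_0 = 9 V.
KCL at each unknown node (sum of currents leaving = 0; resistances in Ω):
  Node 1: (V_1 - 9)/40 + (V_1 - 0)/100 = 0
Collecting terms: 0.035 × V_1 = 0.225  =>  V_1 = 6.429 V
I_R2 = (V_1 - V_2)/R2 = (6.429 - 0)/100 = 0.06429 A
P_R2 = I_R2² × R2 = (0.06429)² × 100 = 0.4133 W

Final answer: 0.4133 W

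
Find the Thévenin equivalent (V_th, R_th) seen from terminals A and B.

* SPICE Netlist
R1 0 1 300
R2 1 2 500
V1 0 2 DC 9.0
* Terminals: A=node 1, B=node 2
Step 1 — V_th is the open-circuit voltage V_A - V_B (nothing connected across the terminals).
Nodal analysis, taking node 2 as the 0 V reference.
Source V1 fixes V_0 = 9 V.
KCL at each unknown node (sum of currents leaving = 0; resistances in Ω):
  Node 1: (V_1 - 9)/300 + (V_1 - 0)/500 = 0
Collecting terms: 0.005333 × V_1 = 0.03  =>  V_1 = 5.625 V
V_th = V_1 - V_2 = 5.625 - 0 = 5.625 V
Step 2 — R_th: zero the source — replace V1 by a short circuit (node 2 merges into node 0) — and find the resistance seen between A (node 1) and B (node 0).
Reduce the network between node 1 (A) and node 0 (B) by series/parallel combination:
  Rp1 = R1 ‖ R2 (parallel, both between nodes 0 and 1) = 1/(1/300 + 1/500) = 187.5 Ω
R_th = 187.5 Ω

Final answer: V_th = 5.625 V, R_th = 187.5 Ω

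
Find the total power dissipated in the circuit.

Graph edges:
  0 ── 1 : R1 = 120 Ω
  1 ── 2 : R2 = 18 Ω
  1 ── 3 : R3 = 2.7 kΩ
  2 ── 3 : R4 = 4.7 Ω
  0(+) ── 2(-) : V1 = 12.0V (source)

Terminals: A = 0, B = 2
Nodal analysis, taking node 2 as the 0 V reference.
Source V1 fixes V_0 = 12 V.
KCL at each unknown node (sum of currents leaving = 0; resistances in Ω):
  Node 1: (V_1 - 12)/120 + (V_1 - 0)/18 + (V_1 - V_3)/2700 = 0
  Node 3: (V_3 - V_1)/2700 + (V_3 - 0)/4.7 = 0
Collecting terms (coefficients in siemens):
  0.06426·V_1 - 0.0003704·V_3 = 0.1
  0.2131·V_3 - 0.0003704·V_1 = 0
Determinant D = (0.06426)(0.2131) - (-0.0003704)(-0.0003704) = 0.0137
V_1 = [(0.1)(0.2131) - (-0.0003704)(0)]/D = 1.556 V
V_3 = [(0.06426)(0) - (0.1)(-0.0003704)]/D = 0.002704 V
Power in each resistor, P = (ΔV)²/R:
  P_R1 = (12 - 1.556)²/120 = 0.9089 W
  P_R2 = (1.556 - 0)²/18 = 0.1345 W
  P_R3 = (1.556 - 0.002704)²/2700 = 0.0008938 W
  P_R4 = (0 - 0.002704)²/4.7 = 0.000001556 W
P_total = P_R1 + P_R2 + P_R3 + P_R4 = 1.044 W

Final answer: 1.044 W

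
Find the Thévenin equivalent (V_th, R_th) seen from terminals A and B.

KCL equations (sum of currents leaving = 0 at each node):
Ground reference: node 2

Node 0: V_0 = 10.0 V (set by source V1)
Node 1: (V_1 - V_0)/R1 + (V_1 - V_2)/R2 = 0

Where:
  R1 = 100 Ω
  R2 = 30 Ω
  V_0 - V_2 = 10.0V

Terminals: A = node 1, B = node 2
Step 1 — V_th is the open-circuit voltage V_A - V_B (nothing connected across the terminals).
Nodal analysis, taking node 2 as the 0 V reference.
Source V1 fixes V_0 = 10 V.
KCL at each unknown node (sum of currents leaving = 0; resistances in Ω):
  Node 1: (V_1 - 10)/100 + (V_1 - 0)/30 = 0
Collecting terms: 0.04333 × V_1 = 0.1  =>  V_1 = 2.308 V
V_th = V_1 - V_2 = 2.308 - 0 = 2.308 V
Step 2 — R_th: zero the source — replace V1 by a short circuit (node 2 merges into node 0) — and find the resistance seen between A (node 1) and B (node 0).
Reduce the network between node 1 (A) and node 0 (B) by series/parallel combination:
  Rp1 = R1 ‖ R2 (parallel, both between nodes 0 and 1) = 1/(1/100 + 1/30) = 23.08 Ω
R_th = 23.08 Ω

Final answer: V_th = 2.308 V, R_th = 23.08 Ω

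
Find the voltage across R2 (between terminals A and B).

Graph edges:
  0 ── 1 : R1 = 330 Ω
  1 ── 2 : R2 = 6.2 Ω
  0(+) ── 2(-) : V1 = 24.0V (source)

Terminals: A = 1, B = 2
R1 and R2 are in series across V1 (node 0 → node 1 → node 2), and the output A–B is taken across R2, so this is a voltage divider.
Series current: I = V1/(R1 + R2) = 24/(330 + 6.2) = 24/336.2 = 0.07139 A
V_R2 = I × R2 = V1 × R2/(R1 + R2) = 24 × 6.2/336.2 = 0.4426 V

Final answer: 0.4426 V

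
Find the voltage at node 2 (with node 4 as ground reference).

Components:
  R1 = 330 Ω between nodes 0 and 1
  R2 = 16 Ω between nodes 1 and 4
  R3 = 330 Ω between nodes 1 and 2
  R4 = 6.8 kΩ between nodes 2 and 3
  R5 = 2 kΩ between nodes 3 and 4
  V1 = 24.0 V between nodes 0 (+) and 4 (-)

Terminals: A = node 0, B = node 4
Nodal analysis, taking node 4 as the 0 V reference.
Source V1 fixes V_0 = 24 V.
KCL at each unknown node (sum of currents leaving = 0; resistances in Ω):
  Node 1: (V_1 - 24)/330 + (V_1 - 0)/16 + (V_1 - V_2)/330 = 0
  Node 2: (V_2 - V_1)/330 + (V_2 - V_3)/6800 = 0
  Node 3: (V_3 - V_2)/6800 + (V_3 - 0)/2000 = 0
Collecting terms (coefficients in siemens):
  0.06856·V_1 - 0.00303·V_2 = 0.07273
  0.003177·V_2 - 0.00303·V_1 - 0.0001471·V_3 = 0
  0.0006471·V_3 - 0.0001471·V_2 = 0
Solving these 3 simultaneous equations (Gaussian elimination) gives:
  V_1 = 1.108 V, V_2 = 1.068 V, V_3 = 0.2427 V
The requested potential is V_2 = 1.068 V.

Final answer: V_2 = 1.068 V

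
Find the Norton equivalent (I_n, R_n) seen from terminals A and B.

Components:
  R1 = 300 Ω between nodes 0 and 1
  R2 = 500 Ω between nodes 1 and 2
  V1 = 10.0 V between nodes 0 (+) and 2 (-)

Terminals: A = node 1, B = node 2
Find the Thévenin equivalent first; then I_n = V_th/R_th and R_n = R_th.
Step 1 — V_th is the open-circuit voltage V_A - V_B (nothing connected across the terminals).
Nodal analysis, taking node 2 as the 0 V reference.
Source V1 fixes V_0 = 10 V.
KCL at each unknown node (sum of currents leaving = 0; resistances in Ω):
  Node 1: (V_1 - 10)/300 + (V_1 - 0)/500 = 0
Collecting terms: 0.005333 × V_1 = 0.03333  =>  V_1 = 6.25 V
V_th = V_1 - V_2 = 6.25 - 0 = 6.25 V
Step 2 — R_th: zero the source — replace V1 by a short circuit (node 2 merges into node 0) — and find the resistance seen between A (node 1) and B (node 0).
Reduce the network between node 1 (A) and node 0 (B) by series/parallel combination:
  Rp1 = R1 ‖ R2 (parallel, both between nodes 0 and 1) = 1/(1/300 + 1/500) = 187.5 Ω
R_th = 187.5 Ω
I_n = V_th/R_th = 6.25/187.5 = 0.03333 A, and R_n = R_th = 187.5 Ω

Final answer: I_n = 0.03333 A, R_n = 187.5 Ω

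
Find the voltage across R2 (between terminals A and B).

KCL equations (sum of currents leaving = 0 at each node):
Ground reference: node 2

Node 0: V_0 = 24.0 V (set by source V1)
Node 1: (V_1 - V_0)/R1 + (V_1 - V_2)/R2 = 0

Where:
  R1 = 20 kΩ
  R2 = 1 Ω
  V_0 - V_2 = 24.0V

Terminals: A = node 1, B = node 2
R1 and R2 are in series across V1 (node 0 → node 1 → node 2), and the output A–B is taken across R2, so this is a voltage divider.
Series current: I = V1/(R1 + R2) = 24/(20000 + 1) = 24/20000 = 0.0012 A
V_R2 = I × R2 = V1 × R2/(R1 + R2) = 24 × 1/20000 = 0.0012 V

Final answer: 0.0012 V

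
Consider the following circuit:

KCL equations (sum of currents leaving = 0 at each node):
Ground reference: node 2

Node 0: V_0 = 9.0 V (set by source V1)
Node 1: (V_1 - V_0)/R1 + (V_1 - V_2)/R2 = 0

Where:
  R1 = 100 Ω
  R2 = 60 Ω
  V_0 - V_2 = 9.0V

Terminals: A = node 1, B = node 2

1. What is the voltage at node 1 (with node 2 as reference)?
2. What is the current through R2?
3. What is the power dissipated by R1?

Nodal analysis, taking node 2 as the 0 V reference.
Source V1 fixes V_0 = 9 V.
KCL at each unknown node (sum of currents leaving = 0; resistances in Ω):
  Node 1: (V_1 - 9)/100 + (V_1 - 0)/60 = 0
Collecting terms: 0.02667 × V_1 = 0.09  =>  V_1 = 3.375 V
Part 1:
  Read off the nodal solution: V_1 = 3.375 V
Part 2:
  I_R2 = (V_1 - V_2)/R2 = (3.375 - 0)/60 = 0.05625 A
  Magnitude: I_R2 = 0.05625 A
Part 3:
  I_R1 = (V_0 - V_1)/R1 = (9 - 3.375)/100 = 0.05625 A
  P_R1 = I_R1² × R1 = (0.05625)² × 100 = 0.3164 W

Final answers:
1. V_1 = 3.375 V
2. I_R2 = 0.05625 A
3. P_R1 = 0.3164 W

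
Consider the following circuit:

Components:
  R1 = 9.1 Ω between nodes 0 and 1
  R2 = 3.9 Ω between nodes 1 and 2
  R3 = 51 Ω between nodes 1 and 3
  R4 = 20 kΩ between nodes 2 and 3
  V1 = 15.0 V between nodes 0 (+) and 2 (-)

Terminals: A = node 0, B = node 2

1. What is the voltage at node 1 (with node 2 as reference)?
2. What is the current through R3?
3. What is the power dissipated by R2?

Nodal analysis, taking node 2 as the 0 V reference.
Source V1 fixes V_0 = 15 V.
KCL at each unknown node (sum of currents leaving = 0; resistances in Ω):
  Node 1: (V_1 - 15)/9.1 + (V_1 - 0)/3.9 + (V_1 - V_3)/51 = 0
  Node 3: (V_3 - V_1)/51 + (V_3 - 0)/20000 = 0
Collecting terms (coefficients in siemens):
  0.3859·V_1 - 0.01961·V_3 = 1.648
  0.01966·V_3 - 0.01961·V_1 = 0
Determinant D = (0.3859)(0.01966) - (-0.01961)(-0.01961) = 0.007202
V_1 = [(1.648)(0.01966) - (-0.01961)(0)]/D = 4.499 V
V_3 = [(0.3859)(0) - (1.648)(-0.01961)]/D = 4.488 V
Part 1:
  Read off the nodal solution: V_1 = 4.499 V
Part 2:
  I_R3 = (V_1 - V_3)/R3 = (4.499 - 4.488)/51 = 0.0002244 A
  Magnitude: I_R3 = 0.0002244 A
Part 3:
  I_R2 = (V_1 - V_2)/R2 = (4.499 - 0)/3.9 = 1.154 A
  P_R2 = I_R2² × R2 = (1.154)² × 3.9 = 5.191 W

Final answers:
1. V_1 = 4.499 V
2. I_R3 = 0.0002244 A
3. P_R2 = 5.191 W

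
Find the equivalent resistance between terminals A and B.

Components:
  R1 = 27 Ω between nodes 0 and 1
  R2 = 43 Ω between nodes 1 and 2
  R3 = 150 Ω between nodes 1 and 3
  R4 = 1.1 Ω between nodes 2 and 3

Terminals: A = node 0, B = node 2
Reduce the network between node 0 (A) and node 2 (B) by series/parallel combination:
  Rs1 = R3 + R4 (series, joined only at node 3) = 150 + 1.1 = 151.1 Ω
  Rp1 = R2 ‖ Rs1 (parallel, both between nodes 1 and 2) = 1/(1/43 + 1/151.1) = 33.47 Ω
  Rs2 = R1 + Rp1 (series, joined only at node 1) = 27 + 33.47 = 60.47 Ω
R_eq = 60.47 Ω

Final answer: 60.47 Ω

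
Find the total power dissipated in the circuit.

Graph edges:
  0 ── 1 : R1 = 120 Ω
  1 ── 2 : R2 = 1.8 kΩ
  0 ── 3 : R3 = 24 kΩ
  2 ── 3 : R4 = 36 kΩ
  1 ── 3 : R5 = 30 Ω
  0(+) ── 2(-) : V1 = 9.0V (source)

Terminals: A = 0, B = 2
Nodal analysis, taking node 2 as the 0 V reference.
Source V1 fixes V_0 = 9 V.
KCL at each unknown node (sum of currents leaving = 0; resistances in Ω):
  Node 1: (V_1 - 9)/120 + (V_1 - 0)/1800 + (V_1 - V_3)/30 = 0
  Node 3: (V_3 - 9)/24000 + (V_3 - 0)/36000 + (V_3 - V_1)/30 = 0
Collecting terms (coefficients in siemens):
  0.04222·V_1 - 0.03333·V_3 = 0.075
  0.0334·V_3 - 0.03333·V_1 = 0.000375
Determinant D = (0.04222)(0.0334) - (-0.03333)(-0.03333) = 0.0002992
V_1 = [(0.075)(0.0334) - (-0.03333)(0.000375)]/D = 8.414 V
V_3 = [(0.04222)(0.000375) - (0.075)(-0.03333)]/D = 8.408 V
Power in each resistor, P = (ΔV)²/R:
  P_R1 = (9 - 8.414)²/120 = 0.002862 W
  P_R2 = (8.414 - 0)²/1800 = 0.03933 W
  P_R3 = (9 - 8.408)²/24000 = 0.00001462 W
  P_R4 = (0 - 8.408)²/36000 = 0.001964 W
  P_R5 = (8.414 - 8.408)²/30 = 0.000001309 W
P_total = P_R1 + P_R2 + P_R3 + P_R4 + P_R5 = 0.04417 W

Final answer: 0.04417 W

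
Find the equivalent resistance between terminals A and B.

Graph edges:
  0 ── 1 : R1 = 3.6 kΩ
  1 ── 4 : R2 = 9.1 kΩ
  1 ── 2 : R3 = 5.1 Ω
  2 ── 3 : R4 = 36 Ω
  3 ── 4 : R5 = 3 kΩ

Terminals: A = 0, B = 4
Reduce the network between node 0 (A) and node 4 (B) by series/parallel combination:
  Rs1 = R3 + R4 (series, joined only at node 2) = 5.1 + 36 = 41.1 Ω
  Rs2 = R5 + Rs1 (series, joined only at node 3) = 3000 + 41.1 = 3041 Ω
  Rp1 = R2 ‖ Rs2 (parallel, both between nodes 1 and 4) = 1/(1/9100 + 1/3041) = 2279 Ω
  Rs3 = R1 + Rp1 (series, joined only at node 1) = 3600 + 2279 = 5879 Ω
R_eq = 5.879 kΩ

Final answer: 5.879 kΩ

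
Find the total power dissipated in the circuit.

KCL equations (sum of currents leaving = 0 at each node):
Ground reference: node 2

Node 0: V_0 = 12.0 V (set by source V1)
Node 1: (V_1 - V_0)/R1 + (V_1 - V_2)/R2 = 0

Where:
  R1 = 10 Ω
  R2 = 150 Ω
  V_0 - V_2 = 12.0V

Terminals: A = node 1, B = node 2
Nodal analysis, taking node 2 as the 0 V reference.
Source V1 fixes V_0 = 12 V.
KCL at each unknown node (sum of currents leaving = 0; resistances in Ω):
  Node 1: (V_1 - 12)/10 + (V_1 - 0)/150 = 0
Collecting terms: 0.1067 × V_1 = 1.2  =>  V_1 = 11.25 V
Power in each resistor, P = (ΔV)²/R:
  P_R1 = (12 - 11.25)²/10 = 0.05625 W
  P_R2 = (11.25 - 0)²/150 = 0.8438 W
P_total = P_R1 + P_R2 = 0.9 W

Final answer: 0.9 W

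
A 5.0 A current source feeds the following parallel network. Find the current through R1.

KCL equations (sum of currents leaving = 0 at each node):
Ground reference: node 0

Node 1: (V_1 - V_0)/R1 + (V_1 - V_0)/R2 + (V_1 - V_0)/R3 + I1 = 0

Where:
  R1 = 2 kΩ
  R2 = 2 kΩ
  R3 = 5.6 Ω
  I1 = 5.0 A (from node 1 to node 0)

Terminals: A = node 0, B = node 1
All resistors sit directly between nodes 0 and 1, so they are in parallel and share one voltage V; the full source current 5 A splits among them.
1/R_par = 1/2000 + 1/2000 + 1/5.6 = 0.1796 S  =>  R_par = 5.569 Ω
V = I × R_par = 5 × 5.569 = 27.84 V
I_R1 = V/R1 = 27.84/2000 = 0.01392 A

Final answer: 0.01392 A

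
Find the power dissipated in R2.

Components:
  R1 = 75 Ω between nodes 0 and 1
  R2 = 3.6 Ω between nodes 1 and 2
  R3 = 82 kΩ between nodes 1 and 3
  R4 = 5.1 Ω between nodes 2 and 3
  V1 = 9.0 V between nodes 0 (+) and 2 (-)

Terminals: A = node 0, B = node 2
Nodal analysis, taking node 2 as the 0 V reference.
Source V1 fixes V_0 = 9 V.
KCL at each unknown node (sum of currents leaving = 0; resistances in Ω):
  Node 1: (V_1 - 9)/75 + (V_1 - 0)/3.6 + (V_1 - V_3)/82000 = 0
  Node 3: (V_3 - V_1)/82000 + (V_3 - 0)/5.1 = 0
Collecting terms (coefficients in siemens):
  0.2911·V_1 - 0.0000122·V_3 = 0.12
  0.1961·V_3 - 0.0000122·V_1 = 0
Determinant D = (0.2911)(0.1961) - (-0.0000122)(-0.0000122) = 0.05709
V_1 = [(0.12)(0.1961) - (-0.0000122)(0)]/D = 0.4122 V
V_3 = [(0.2911)(0) - (0.12)(-0.0000122)]/D = 0.00002564 V
I_R2 = (V_1 - V_2)/R2 = (0.4122 - 0)/3.6 = 0.1145 A
P_R2 = I_R2² × R2 = (0.1145)² × 3.6 = 0.0472 W

Final answer: 0.0472 W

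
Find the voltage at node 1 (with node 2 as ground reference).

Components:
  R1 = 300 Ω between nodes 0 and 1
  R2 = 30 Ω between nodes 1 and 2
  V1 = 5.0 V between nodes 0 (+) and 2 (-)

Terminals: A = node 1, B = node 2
Nodal analysis, taking node 2 as the 0 V reference.
Source V1 fixes V_0 = 5 V.
KCL at each unknown node (sum of currents leaving = 0; resistances in Ω):
  Node 1: (V_1 - 5)/300 + (V_1 - 0)/30 = 0
Collecting terms: 0.03667 × V_1 = 0.01667  =>  V_1 = 0.4545 V
The requested potential is V_1 = 0.4545 V.

Final answer: V_1 = 0.4545 V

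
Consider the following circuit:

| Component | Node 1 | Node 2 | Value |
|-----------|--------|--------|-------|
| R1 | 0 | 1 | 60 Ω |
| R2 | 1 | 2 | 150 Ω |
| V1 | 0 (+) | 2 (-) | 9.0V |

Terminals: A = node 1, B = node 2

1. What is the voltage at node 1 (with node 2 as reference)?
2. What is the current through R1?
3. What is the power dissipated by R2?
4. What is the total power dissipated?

Nodal analysis, taking node 2 as the 0 V reference.
Source V1 fixes V_0 = 9 V.
KCL at each unknown node (sum of currents leaving = 0; resistances in Ω):
  Node 1: (V_1 - 9)/60 + (V_1 - 0)/150 = 0
Collecting terms: 0.02333 × V_1 = 0.15  =>  V_1 = 6.429 V
Part 1:
  Read off the nodal solution: V_1 = 6.429 V
Part 2:
  I_R1 = (V_0 - V_1)/R1 = (9 - 6.429)/60 = 0.04286 A
  Magnitude: I_R1 = 0.04286 A
Part 3:
  I_R2 = (V_1 - V_2)/R2 = (6.429 - 0)/150 = 0.04286 A
  P_R2 = I_R2² × R2 = (0.04286)² × 150 = 0.2755 W
Part 4:
  Power in each resistor, P = (ΔV)²/R:
    P_R1 = (9 - 6.429)²/60 = 0.1102 W
    P_R2 = (6.429 - 0)²/150 = 0.2755 W
  P_total = P_R1 + P_R2 = 0.3857 W

Final answers:
1. V_1 = 6.429 V
2. I_R1 = 0.04286 A
3. P_R2 = 0.2755 W
4. P_total = 0.3857 W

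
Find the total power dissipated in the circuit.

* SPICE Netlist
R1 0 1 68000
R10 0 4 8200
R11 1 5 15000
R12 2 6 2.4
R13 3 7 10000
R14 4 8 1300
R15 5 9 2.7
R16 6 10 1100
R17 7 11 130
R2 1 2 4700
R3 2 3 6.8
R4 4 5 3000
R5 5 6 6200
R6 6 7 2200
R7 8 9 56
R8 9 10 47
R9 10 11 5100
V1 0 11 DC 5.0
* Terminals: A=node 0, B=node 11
Nodal analysis, taking node 11 as the 0 V reference.
Source V1 fixes V_0 = 5 V.
KCL at each unknown node (sum of currents leaving = 0; resistances in Ω):
  Node 1: (V_1 - 5)/68000 + (V_1 - V_2)/4700 + (V_1 - V_5)/15000 = 0
  Node 2: (V_2 - V_1)/4700 + (V_2 - V_3)/6.8 + (V_2 - V_6)/2.4 = 0
  Node 3: (V_3 - V_2)/6.8 + (V_3 - V_7)/10000 = 0
  Node 4: (V_4 - V_5)/3000 + (V_4 - 5)/8200 + (V_4 - V_8)/1300 = 0
  Node 5: (V_5 - V_4)/3000 + (V_5 - V_6)/6200 + (V_5 - V_1)/15000 + (V_5 - V_9)/2.7 = 0
  Node 6: (V_6 - V_5)/6200 + (V_6 - V_7)/2200 + (V_6 - V_2)/2.4 + (V_6 - V_10)/1100 = 0
  Node 7: (V_7 - V_6)/2200 + (V_7 - V_3)/10000 + (V_7 - 0)/130 = 0
  Node 8: (V_8 - V_9)/56 + (V_8 - V_4)/1300 = 0
  Node 9: (V_9 - V_8)/56 + (V_9 - V_10)/47 + (V_9 - V_5)/2.7 = 0
  Node 10: (V_10 - V_9)/47 + (V_10 - 0)/5100 + (V_10 - V_6)/1100 = 0
Collecting terms (coefficients in siemens):
  0.0002941·V_1 - 0.0002128·V_2 - 0.00006667·V_5 = 0.00007353
  0.5639·V_2 - 0.0002128·V_1 - 0.1471·V_3 - 0.4167·V_6 = 0
  0.1472·V_3 - 0.1471·V_2 - 0.0001·V_7 = 0
  0.001225·V_4 - 0.0003333·V_5 - 0.0007692·V_8 = 0.0006098
  0.3709·V_5 - 0.00006667·V_1 - 0.0003333·V_4 - 0.0001613·V_6 - 0.3704·V_9 = 0
  0.4182·V_6 - 0.4167·V_2 - 0.0001613·V_5 - 0.0004545·V_7 - 0.0009091·V_10 = 0
  0.008247·V_7 - 0.0001·V_3 - 0.0004545·V_6 = 0
  0.01863·V_8 - 0.0007692·V_4 - 0.01786·V_9 = 0
  0.4095·V_9 - 0.3704·V_5 - 0.01786·V_8 - 0.02128·V_10 = 0
  0.02238·V_10 - 0.0009091·V_6 - 0.02128·V_9 = 0
Solving these 10 simultaneous equations (Gaussian elimination) gives:
  V_1 = 0.9215 V, V_2 = 0.6422 V, V_3 = 0.6418 V, V_4 = 1.331 V
  V_5 = 0.9133 V, V_6 = 0.6422 V, V_7 = 0.04318 V, V_8 = 0.9303 V
  V_9 = 0.913 V, V_10 = 0.894 V
Power in each resistor, P = (ΔV)²/R:
  P_R1 = (5 - 0.9215)²/68000 = 0.0002446 W
  P_R2 = (0.9215 - 0.6422)²/4700 = 0.0000166 W
  P_R3 = (0.6422 - 0.6418)²/6.8 = 0.00000002436 W
  P_R4 = (1.331 - 0.9133)²/3000 = 0.00005815 W
  P_R5 = (0.9133 - 0.6422)²/6200 = 0.00001186 W
  P_R6 = (0.6422 - 0.04318)²/2200 = 0.0001631 W
  P_R7 = (0.9303 - 0.913)²/56 = 0.00000532 W
  P_R8 = (0.913 - 0.894)²/47 = 0.000007681 W
  P_R9 = (0.894 - 0)²/5100 = 0.0001567 W
  P_R10 = (5 - 1.331)²/8200 = 0.001642 W
  P_R11 = (0.9215 - 0.9133)²/15000 = 0.000000004489 W
  P_R12 = (0.6422 - 0.6422)²/2.4 = 0.0000000000004367 W
  P_R13 = (0.6418 - 0.04318)²/10000 = 0.00003583 W
  P_R14 = (1.331 - 0.9303)²/1300 = 0.0001235 W
  P_R15 = (0.9133 - 0.913)²/2.7 = 0.00000002491 W
  P_R16 = (0.6422 - 0.894)²/1100 = 0.00005767 W
  P_R17 = (0.04318 - 0)²/130 = 0.00001434 W
P_total = P_R1 + P_R2 + P_R3 + P_R4 + P_R5 + P_R6 + P_R7 + P_R8 + P_R9 + P_R10 + P_R11 + P_R12 + P_R13 + P_R14 + P_R15 + P_R16 + P_R17 = 0.002537 W

Final answer: 0.002537 W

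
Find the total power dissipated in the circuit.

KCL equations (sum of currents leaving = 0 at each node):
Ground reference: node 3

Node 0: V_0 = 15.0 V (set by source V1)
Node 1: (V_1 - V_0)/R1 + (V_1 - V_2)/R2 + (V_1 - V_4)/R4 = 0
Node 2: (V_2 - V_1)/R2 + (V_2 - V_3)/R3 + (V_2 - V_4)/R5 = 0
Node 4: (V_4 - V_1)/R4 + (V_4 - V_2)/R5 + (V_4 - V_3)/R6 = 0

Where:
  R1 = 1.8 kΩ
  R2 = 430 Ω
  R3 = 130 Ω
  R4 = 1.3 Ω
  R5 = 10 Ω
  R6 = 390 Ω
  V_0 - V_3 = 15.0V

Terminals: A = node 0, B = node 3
Nodal analysis, taking node 3 as the 0 V reference.
Source V1 fixes V_0 = 15 V.
KCL at each unknown node (sum of currents leaving = 0; resistances in Ω):
  Node 1: (V_1 - 15)/1800 + (V_1 - V_2)/430 + (V_1 - V_4)/1.3 = 0
  Node 2: (V_2 - V_1)/430 + (V_2 - 0)/130 + (V_2 - V_4)/10 = 0
  Node 4: (V_4 - V_1)/1.3 + (V_4 - V_2)/10 + (V_4 - 0)/390 = 0
Collecting terms (coefficients in siemens):
  0.7721·V_1 - 0.002326·V_2 - 0.7692·V_4 = 0.008333
  0.11·V_2 - 0.002326·V_1 - 0.1·V_4 = 0
  0.8718·V_4 - 0.7692·V_1 - 0.1·V_2 = 0
Solving these 3 simultaneous equations (Gaussian elimination) gives:
  V_1 = 0.8204 V, V_2 = 0.7539 V, V_4 = 0.8104 V
Power in each resistor, P = (ΔV)²/R:
  P_R1 = (15 - 0.8204)²/1800 = 0.1117 W
  P_R2 = (0.8204 - 0.7539)²/430 = 0.00001028 W
  P_R3 = (0.7539 - 0)²/130 = 0.004373 W
  P_R4 = (0.8204 - 0.8104)²/1.3 = 0.00007754 W
  P_R5 = (0.7539 - 0.8104)²/10 = 0.0003187 W
  P_R6 = (0 - 0.8104)²/390 = 0.001684 W
P_total = P_R1 + P_R2 + P_R3 + P_R4 + P_R5 + P_R6 = 0.1182 W

Final answer: 0.1182 W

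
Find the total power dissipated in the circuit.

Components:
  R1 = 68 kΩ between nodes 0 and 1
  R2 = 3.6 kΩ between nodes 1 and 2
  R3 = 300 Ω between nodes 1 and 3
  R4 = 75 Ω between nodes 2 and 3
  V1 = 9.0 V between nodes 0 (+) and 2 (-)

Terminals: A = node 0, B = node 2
Nodal analysis, taking node 2 as the 0 V reference.
Source V1 fixes V_0 = 9 V.
KCL at each unknown node (sum of currents leaving = 0; resistances in Ω):
  Node 1: (V_1 - 9)/68000 + (V_1 - 0)/3600 + (V_1 - V_3)/300 = 0
  Node 3: (V_3 - V_1)/300 + (V_3 - 0)/75 = 0
Collecting terms (coefficients in siemens):
  0.003626·V_1 - 0.003333·V_3 = 0.0001324
  0.01667·V_3 - 0.003333·V_1 = 0
Determinant D = (0.003626)(0.01667) - (-0.003333)(-0.003333) = 0.00004932
V_1 = [(0.0001324)(0.01667) - (-0.003333)(0)]/D = 0.04473 V
V_3 = [(0.003626)(0) - (0.0001324)(-0.003333)]/D = 0.008945 V
Power in each resistor, P = (ΔV)²/R:
  P_R1 = (9 - 0.04473)²/68000 = 0.001179 W
  P_R2 = (0.04473 - 0)²/3600 = 0.0000005557 W
  P_R3 = (0.04473 - 0.008945)²/300 = 0.000004268 W
  P_R4 = (0 - 0.008945)²/75 = 0.000001067 W
P_total = P_R1 + P_R2 + P_R3 + P_R4 = 0.001185 W

Final answer: 0.001185 W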